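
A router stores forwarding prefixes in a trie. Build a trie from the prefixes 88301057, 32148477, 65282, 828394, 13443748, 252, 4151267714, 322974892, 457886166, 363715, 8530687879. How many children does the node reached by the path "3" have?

Follow the path "3" to its node, then look at its outgoing edges.
Characters that immediately follow "3" among the stored strings: {2, 6}.
That node has 2 child edges.

2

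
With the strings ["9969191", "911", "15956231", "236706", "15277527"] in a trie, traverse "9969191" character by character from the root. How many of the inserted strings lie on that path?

1

Walk "9969191" from the root; an end-of-word marker is hit whenever a stored word is a prefix of "9969191".
Prefixes of the query that are stored words: "9969191"
Count: 1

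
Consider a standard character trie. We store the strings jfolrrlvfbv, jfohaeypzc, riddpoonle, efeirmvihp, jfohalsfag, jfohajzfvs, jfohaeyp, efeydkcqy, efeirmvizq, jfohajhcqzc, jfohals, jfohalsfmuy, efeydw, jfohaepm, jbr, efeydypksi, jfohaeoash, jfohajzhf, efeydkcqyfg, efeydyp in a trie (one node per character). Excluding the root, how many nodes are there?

Insert word by word; a character creates a node only if that edge doesn't already exist:
  "jfolrrlvfbv" → 11 new (j, f, o, l, r, r, l, v, f, b, v)
  "jfohaeypzc" → prefix "jfo" already present; 7 new (h, a, e, y, p, z, c)
  "riddpoonle" → 10 new (r, i, d, d, p, o, o, n, l, e)
  "efeirmvihp" → 10 new (e, f, e, i, r, m, v, i, h, p)
  "jfohalsfag" → prefix "jfoha" already present; 5 new (l, s, f, a, g)
  "jfohajzfvs" → prefix "jfoha" already present; 5 new (j, z, f, v, s)
  "jfohaeyp" → prefix "jfohaeyp" already present; 0 new (none)
  "efeydkcqy" → prefix "efe" already present; 6 new (y, d, k, c, q, y)
  "efeirmvizq" → prefix "efeirmvi" already present; 2 new (z, q)
  "jfohajhcqzc" → prefix "jfohaj" already present; 5 new (h, c, q, z, c)
  "jfohals" → prefix "jfohals" already present; 0 new (none)
  "jfohalsfmuy" → prefix "jfohalsf" already present; 3 new (m, u, y)
  "efeydw" → prefix "efeyd" already present; 1 new (w)
  "jfohaepm" → prefix "jfohae" already present; 2 new (p, m)
  "jbr" → prefix "j" already present; 2 new (b, r)
  "efeydypksi" → prefix "efeyd" already present; 5 new (y, p, k, s, i)
  "jfohaeoash" → prefix "jfohae" already present; 4 new (o, a, s, h)
  "jfohajzhf" → prefix "jfohajz" already present; 2 new (h, f)
  "efeydkcqyfg" → prefix "efeydkcqy" already present; 2 new (f, g)
  "efeydyp" → prefix "efeydyp" already present; 0 new (none)
Total nodes = 11 + 7 + 10 + 10 + 5 + 5 + 0 + 6 + 2 + 5 + 0 + 3 + 1 + 2 + 2 + 5 + 4 + 2 + 2 + 0 = 82

82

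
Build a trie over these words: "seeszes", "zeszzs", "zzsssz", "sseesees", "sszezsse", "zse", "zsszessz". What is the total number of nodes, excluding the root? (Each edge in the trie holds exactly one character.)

39

Insert word by word; a character creates a node only if that edge doesn't already exist:
  "seeszes" → 7 new (s, e, e, s, z, e, s)
  "zeszzs" → 6 new (z, e, s, z, z, s)
  "zzsssz" → prefix "z" already present; 5 new (z, s, s, s, z)
  "sseesees" → prefix "s" already present; 7 new (s, e, e, s, e, e, s)
  "sszezsse" → prefix "ss" already present; 6 new (z, e, z, s, s, e)
  "zse" → prefix "z" already present; 2 new (s, e)
  "zsszessz" → prefix "zs" already present; 6 new (s, z, e, s, s, z)
Total nodes = 7 + 6 + 5 + 7 + 6 + 2 + 6 = 39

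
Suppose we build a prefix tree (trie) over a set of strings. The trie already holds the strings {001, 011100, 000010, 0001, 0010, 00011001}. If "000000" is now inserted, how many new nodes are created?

2

The longest prefix of "000000" already in the trie is "0000" (length 4).
Each of the 2 remaining characters creates one node.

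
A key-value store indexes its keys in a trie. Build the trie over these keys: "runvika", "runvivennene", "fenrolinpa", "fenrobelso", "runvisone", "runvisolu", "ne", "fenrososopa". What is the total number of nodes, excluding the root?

43

Trace insertions, counting only characters that open a new branch:
  "runvika" → 7 new (r, u, n, v, i, k, a)
  "runvivennene" → prefix "runvi" already present; 7 new (v, e, n, n, e, n, e)
  "fenrolinpa" → 10 new (f, e, n, r, o, l, i, n, p, a)
  "fenrobelso" → prefix "fenro" already present; 5 new (b, e, l, s, o)
  "runvisone" → prefix "runvi" already present; 4 new (s, o, n, e)
  "runvisolu" → prefix "runviso" already present; 2 new (l, u)
  "ne" → 2 new (n, e)
  "fenrososopa" → prefix "fenro" already present; 6 new (s, o, s, o, p, a)
Total nodes = 7 + 7 + 10 + 5 + 4 + 2 + 2 + 6 = 43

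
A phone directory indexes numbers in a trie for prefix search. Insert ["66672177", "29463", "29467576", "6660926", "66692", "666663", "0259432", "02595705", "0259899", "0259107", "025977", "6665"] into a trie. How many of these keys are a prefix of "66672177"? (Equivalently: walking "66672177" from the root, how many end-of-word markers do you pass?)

1

Traverse "66672177" character by character; count nodes along the way that are marked as word ends.
Prefixes of the query that are stored words: "66672177"
Count: 1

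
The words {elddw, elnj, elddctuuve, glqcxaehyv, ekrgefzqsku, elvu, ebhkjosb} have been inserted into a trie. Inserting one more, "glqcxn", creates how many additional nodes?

1

"glqcx" is already a path in the trie; the remaining "n" must be added.
Each of the 1 remaining characters creates one node.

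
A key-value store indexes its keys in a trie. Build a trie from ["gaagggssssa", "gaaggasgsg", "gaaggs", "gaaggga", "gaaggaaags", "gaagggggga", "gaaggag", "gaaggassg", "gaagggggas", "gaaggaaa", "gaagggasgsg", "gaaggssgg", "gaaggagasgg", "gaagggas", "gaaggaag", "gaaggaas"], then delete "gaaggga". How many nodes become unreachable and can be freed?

After clearing the end-marker at "gaaggga", prune upward until reaching a node still needed by another word.
Every node on "gaaggga" is still needed (e.g. by "gaagggasgsg"), so nothing is freed.
Nodes removed: 0

0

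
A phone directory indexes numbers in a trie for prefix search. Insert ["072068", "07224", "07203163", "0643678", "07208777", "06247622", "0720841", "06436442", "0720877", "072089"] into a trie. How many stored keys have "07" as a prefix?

Traverse to the node for "07", then collect every word in that subtree.
Matches: "07203163", "072068", "0720841", "0720877", "07208777", "072089", "07224"
Count: 7

7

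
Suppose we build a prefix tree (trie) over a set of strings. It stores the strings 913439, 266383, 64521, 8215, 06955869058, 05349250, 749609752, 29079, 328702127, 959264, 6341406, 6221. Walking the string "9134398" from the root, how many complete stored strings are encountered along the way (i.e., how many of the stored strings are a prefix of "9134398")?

1

Walk "9134398" from the root; an end-of-word marker is hit whenever a stored word is a prefix of "9134398".
Prefixes of the query that are stored words: "913439"
Count: 1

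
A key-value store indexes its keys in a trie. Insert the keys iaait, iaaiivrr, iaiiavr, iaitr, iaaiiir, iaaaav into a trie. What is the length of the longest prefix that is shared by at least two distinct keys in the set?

5

Look for the deepest trie node that still has at least two words in its subtree.
e.g. "iaaiiir" and "iaaiivrr" share the prefix "iaaii" of length 5; no pair shares a longer one.
Longest shared-prefix length: 5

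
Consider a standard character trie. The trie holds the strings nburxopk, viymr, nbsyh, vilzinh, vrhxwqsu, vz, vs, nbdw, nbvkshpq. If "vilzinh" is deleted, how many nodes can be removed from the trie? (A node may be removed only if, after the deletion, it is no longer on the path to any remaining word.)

5

Walk "vilzinh" from the leaf back toward the root, removing each node that no remaining word uses.
The suffix "lzinh" (5 nodes) is used only by "vilzinh"; the node for "vi" still has the child "y", so pruning stops there.
Nodes removed: 5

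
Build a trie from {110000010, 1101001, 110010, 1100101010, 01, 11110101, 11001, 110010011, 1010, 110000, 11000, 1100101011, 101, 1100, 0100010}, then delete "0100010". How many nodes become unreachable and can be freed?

5

After clearing the end-marker at "0100010", prune upward until reaching a node still needed by another word.
The suffix "00010" (5 nodes) is used only by "0100010"; "01" is itself a stored word, so pruning stops there.
Nodes removed: 5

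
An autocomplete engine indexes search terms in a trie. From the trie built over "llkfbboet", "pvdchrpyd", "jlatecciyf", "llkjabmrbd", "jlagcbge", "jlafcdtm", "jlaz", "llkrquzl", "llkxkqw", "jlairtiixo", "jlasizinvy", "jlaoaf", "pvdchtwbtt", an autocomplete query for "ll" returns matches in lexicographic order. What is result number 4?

Filter for "ll…" and sort: "llkfbboet", "llkjabmrbd", "llkrquzl", "llkxkqw"
The 4th is llkxkqw.

llkxkqw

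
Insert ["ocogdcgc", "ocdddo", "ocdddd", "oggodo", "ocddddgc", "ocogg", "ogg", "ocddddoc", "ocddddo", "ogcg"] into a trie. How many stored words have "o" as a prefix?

Traverse to the node for "o", then collect every word in that subtree.
Words under "o": ocdddd, ocddddgc, ocddddo, ocddddoc, ocdddo, ocogdcgc, ocogg, ogcg, ogg, oggodo
Count: 10

10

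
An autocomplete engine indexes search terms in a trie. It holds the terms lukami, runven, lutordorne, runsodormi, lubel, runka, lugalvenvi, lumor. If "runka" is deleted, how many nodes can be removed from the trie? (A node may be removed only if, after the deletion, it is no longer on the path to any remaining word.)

After clearing the end-marker at "runka", prune upward until reaching a node still needed by another word.
The suffix "ka" (2 nodes) is used only by "runka"; the node for "run" still has the child "v", so pruning stops there.
Nodes removed: 2

2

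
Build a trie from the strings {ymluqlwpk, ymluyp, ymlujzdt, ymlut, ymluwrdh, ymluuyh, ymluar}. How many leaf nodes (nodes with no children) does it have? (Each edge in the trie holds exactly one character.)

A leaf is a node with no children — equivalently, the end of a word that is not a proper prefix of any other stored word.
Those words: "ymluar", "ymlujzdt", "ymluqlwpk", "ymlut", "ymluuyh", "ymluwrdh", "ymluyp"
Leaf count: 7

7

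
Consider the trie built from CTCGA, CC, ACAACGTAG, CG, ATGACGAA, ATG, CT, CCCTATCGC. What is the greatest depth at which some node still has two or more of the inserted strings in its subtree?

The deepest shared node is where two words last agree before diverging.
e.g. "ATG" and "ATGACGAA" share the prefix "ATG" of length 3; no pair shares a longer one.
Longest shared-prefix length: 3

3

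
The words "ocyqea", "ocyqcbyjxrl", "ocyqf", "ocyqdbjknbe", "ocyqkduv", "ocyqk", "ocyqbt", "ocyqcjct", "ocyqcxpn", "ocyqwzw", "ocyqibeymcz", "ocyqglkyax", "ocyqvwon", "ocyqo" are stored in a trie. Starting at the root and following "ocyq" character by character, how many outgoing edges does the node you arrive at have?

11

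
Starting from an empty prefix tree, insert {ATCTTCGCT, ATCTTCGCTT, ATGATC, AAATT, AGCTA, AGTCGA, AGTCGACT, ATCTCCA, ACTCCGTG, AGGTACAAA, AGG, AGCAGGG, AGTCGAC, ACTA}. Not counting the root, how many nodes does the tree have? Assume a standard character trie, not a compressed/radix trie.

50

For each word, the new-node count is its length minus the longest prefix already in the trie:
  "ATCTTCGCT" → 9 new (A, T, C, T, T, C, G, C, T)
  "ATCTTCGCTT" → prefix "ATCTTCGCT" already present; 1 new (T)
  "ATGATC" → prefix "AT" already present; 4 new (G, A, T, C)
  "AAATT" → prefix "A" already present; 4 new (A, A, T, T)
  "AGCTA" → prefix "A" already present; 4 new (G, C, T, A)
  "AGTCGA" → prefix "AG" already present; 4 new (T, C, G, A)
  "AGTCGACT" → prefix "AGTCGA" already present; 2 new (C, T)
  "ATCTCCA" → prefix "ATCT" already present; 3 new (C, C, A)
  "ACTCCGTG" → prefix "A" already present; 7 new (C, T, C, C, G, T, G)
  "AGGTACAAA" → prefix "AG" already present; 7 new (G, T, A, C, A, A, A)
  "AGG" → prefix "AGG" already present; 0 new (none)
  "AGCAGGG" → prefix "AGC" already present; 4 new (A, G, G, G)
  "AGTCGAC" → prefix "AGTCGAC" already present; 0 new (none)
  "ACTA" → prefix "ACT" already present; 1 new (A)
Total nodes = 9 + 1 + 4 + 4 + 4 + 4 + 2 + 3 + 7 + 7 + 0 + 4 + 0 + 1 = 50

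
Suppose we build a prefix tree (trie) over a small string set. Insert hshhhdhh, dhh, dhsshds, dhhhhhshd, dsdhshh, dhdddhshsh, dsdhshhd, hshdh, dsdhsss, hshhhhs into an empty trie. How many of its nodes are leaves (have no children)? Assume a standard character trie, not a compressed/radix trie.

8

A leaf is a node with no children — equivalently, the end of a word that is not a proper prefix of any other stored word.
Those words: "dhdddhshsh", "dhhhhhshd", "dhsshds", "dsdhshhd", "dsdhsss", "hshdh", "hshhhdhh", "hshhhhs"
Leaf count: 8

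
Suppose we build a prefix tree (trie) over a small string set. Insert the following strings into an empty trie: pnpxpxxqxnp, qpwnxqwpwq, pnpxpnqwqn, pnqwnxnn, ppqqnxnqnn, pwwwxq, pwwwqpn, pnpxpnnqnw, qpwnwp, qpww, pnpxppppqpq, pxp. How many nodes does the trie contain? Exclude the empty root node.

64

Insert word by word; a character creates a node only if that edge doesn't already exist:
  "pnpxpxxqxnp" → 11 new (p, n, p, x, p, x, x, q, x, n, p)
  "qpwnxqwpwq" → 10 new (q, p, w, n, x, q, w, p, w, q)
  "pnpxpnqwqn" → prefix "pnpxp" already present; 5 new (n, q, w, q, n)
  "pnqwnxnn" → prefix "pn" already present; 6 new (q, w, n, x, n, n)
  "ppqqnxnqnn" → prefix "p" already present; 9 new (p, q, q, n, x, n, q, n, n)
  "pwwwxq" → prefix "p" already present; 5 new (w, w, w, x, q)
  "pwwwqpn" → prefix "pwww" already present; 3 new (q, p, n)
  "pnpxpnnqnw" → prefix "pnpxpn" already present; 4 new (n, q, n, w)
  "qpwnwp" → prefix "qpwn" already present; 2 new (w, p)
  "qpww" → prefix "qpw" already present; 1 new (w)
  "pnpxppppqpq" → prefix "pnpxp" already present; 6 new (p, p, p, q, p, q)
  "pxp" → prefix "p" already present; 2 new (x, p)
Total nodes = 11 + 10 + 5 + 6 + 9 + 5 + 3 + 4 + 2 + 1 + 6 + 2 = 64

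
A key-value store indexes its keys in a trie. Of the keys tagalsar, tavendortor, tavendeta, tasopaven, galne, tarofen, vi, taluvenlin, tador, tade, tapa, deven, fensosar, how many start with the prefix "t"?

9

Traverse to the node for "t", then collect every word in that subtree.
Words under "t": tade, tador, tagalsar, taluvenlin, tapa, tarofen, tasopaven, tavendeta, tavendortor
Count: 9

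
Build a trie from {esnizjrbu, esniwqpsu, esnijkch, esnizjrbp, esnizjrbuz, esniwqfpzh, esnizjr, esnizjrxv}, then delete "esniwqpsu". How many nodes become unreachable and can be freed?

3

A node on "esniwqpsu"'s path can go only if nothing else ends at it or branches off below it.
The suffix "psu" (3 nodes) is used only by "esniwqpsu"; the node for "esniwq" still has the child "f", so pruning stops there.
Nodes removed: 3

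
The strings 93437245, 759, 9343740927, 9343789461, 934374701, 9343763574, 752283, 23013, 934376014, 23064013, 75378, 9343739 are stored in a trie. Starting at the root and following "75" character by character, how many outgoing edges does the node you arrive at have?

Follow the path "75" to its node, then look at its outgoing edges.
Characters that immediately follow "75" among the stored strings: {2, 3, 9}.
That node has 3 child edges.

3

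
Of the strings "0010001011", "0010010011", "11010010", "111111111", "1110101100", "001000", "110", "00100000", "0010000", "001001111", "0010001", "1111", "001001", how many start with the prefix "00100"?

8

Traverse to the node for "00100", then collect every word in that subtree.
Matches: "001000", "0010000", "00100000", "0010001", "0010001011", "001001", "0010010011", "001001111"
Count: 8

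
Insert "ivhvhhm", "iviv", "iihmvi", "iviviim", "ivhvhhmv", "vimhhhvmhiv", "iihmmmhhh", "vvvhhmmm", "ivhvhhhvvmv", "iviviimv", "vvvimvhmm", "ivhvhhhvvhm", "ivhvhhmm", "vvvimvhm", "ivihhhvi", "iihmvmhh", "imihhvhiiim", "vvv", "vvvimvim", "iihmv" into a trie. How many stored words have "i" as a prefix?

Walk to "i"; the words in its subtree are exactly those with that prefix.
Words under "i": iihmmmhhh, iihmv, iihmvi, iihmvmhh, imihhvhiiim, ivhvhhhvvhm, ivhvhhhvvmv, ivhvhhm, ivhvhhmm, ivhvhhmv, ivihhhvi, iviv, iviviim, iviviimv
Count: 14

14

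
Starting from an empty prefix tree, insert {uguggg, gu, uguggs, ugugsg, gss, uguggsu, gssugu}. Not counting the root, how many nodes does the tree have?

17

Count nodes per top-level branch (shared prefixes stored once):
  'g'-branch (gss, gssugu, gu): 7 nodes
  'u'-branch (uguggg, uguggs, uguggsu, ugugsg): 10 nodes
Sum: 17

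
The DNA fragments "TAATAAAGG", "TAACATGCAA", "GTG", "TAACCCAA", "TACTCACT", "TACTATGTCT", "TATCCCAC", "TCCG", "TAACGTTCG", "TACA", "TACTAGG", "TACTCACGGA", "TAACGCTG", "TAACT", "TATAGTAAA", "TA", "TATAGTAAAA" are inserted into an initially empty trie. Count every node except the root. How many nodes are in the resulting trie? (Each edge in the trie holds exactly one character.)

Insert word by word; a character creates a node only if that edge doesn't already exist:
  "TAATAAAGG" → 9 new (T, A, A, T, A, A, A, G, G)
  "TAACATGCAA" → prefix "TAA" already present; 7 new (C, A, T, G, C, A, A)
  "GTG" → 3 new (G, T, G)
  "TAACCCAA" → prefix "TAAC" already present; 4 new (C, C, A, A)
  "TACTCACT" → prefix "TA" already present; 6 new (C, T, C, A, C, T)
  "TACTATGTCT" → prefix "TACT" already present; 6 new (A, T, G, T, C, T)
  "TATCCCAC" → prefix "TA" already present; 6 new (T, C, C, C, A, C)
  "TCCG" → prefix "T" already present; 3 new (C, C, G)
  "TAACGTTCG" → prefix "TAAC" already present; 5 new (G, T, T, C, G)
  "TACA" → prefix "TAC" already present; 1 new (A)
  "TACTAGG" → prefix "TACTA" already present; 2 new (G, G)
  "TACTCACGGA" → prefix "TACTCAC" already present; 3 new (G, G, A)
  "TAACGCTG" → prefix "TAACG" already present; 3 new (C, T, G)
  "TAACT" → prefix "TAAC" already present; 1 new (T)
  "TATAGTAAA" → prefix "TAT" already present; 6 new (A, G, T, A, A, A)
  "TA" → prefix "TA" already present; 0 new (none)
  "TATAGTAAAA" → prefix "TATAGTAAA" already present; 1 new (A)
Total nodes = 9 + 7 + 3 + 4 + 6 + 6 + 6 + 3 + 5 + 1 + 2 + 3 + 3 + 1 + 6 + 0 + 1 = 66

66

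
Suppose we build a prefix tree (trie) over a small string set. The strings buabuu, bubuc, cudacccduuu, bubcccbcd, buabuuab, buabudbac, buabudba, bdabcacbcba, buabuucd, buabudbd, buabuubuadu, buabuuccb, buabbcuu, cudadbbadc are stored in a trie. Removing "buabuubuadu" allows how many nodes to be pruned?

5

Walk "buabuubuadu" from the leaf back toward the root, removing each node that no remaining word uses.
The suffix "buadu" (5 nodes) is used only by "buabuubuadu"; the node for "buabuu" still has the child "a", so pruning stops there.
Nodes removed: 5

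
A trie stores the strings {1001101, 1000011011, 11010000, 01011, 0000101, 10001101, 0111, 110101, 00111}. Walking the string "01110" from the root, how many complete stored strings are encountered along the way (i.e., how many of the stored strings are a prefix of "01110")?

1

Walk "01110" from the root; an end-of-word marker is hit whenever a stored word is a prefix of "01110".
Prefixes of the query that are stored words: "0111"
Count: 1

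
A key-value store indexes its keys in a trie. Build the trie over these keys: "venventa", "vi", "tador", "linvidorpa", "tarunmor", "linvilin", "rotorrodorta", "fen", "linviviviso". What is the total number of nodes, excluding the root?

54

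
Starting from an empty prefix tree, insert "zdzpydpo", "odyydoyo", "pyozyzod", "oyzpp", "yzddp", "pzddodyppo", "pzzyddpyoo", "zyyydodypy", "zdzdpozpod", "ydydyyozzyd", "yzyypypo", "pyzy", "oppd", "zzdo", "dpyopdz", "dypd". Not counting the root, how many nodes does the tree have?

Trace insertions, counting only characters that open a new branch:
  "zdzpydpo" → 8 new (z, d, z, p, y, d, p, o)
  "odyydoyo" → 8 new (o, d, y, y, d, o, y, o)
  "pyozyzod" → 8 new (p, y, o, z, y, z, o, d)
  "oyzpp" → prefix "o" already present; 4 new (y, z, p, p)
  "yzddp" → 5 new (y, z, d, d, p)
  "pzddodyppo" → prefix "p" already present; 9 new (z, d, d, o, d, y, p, p, o)
  "pzzyddpyoo" → prefix "pz" already present; 8 new (z, y, d, d, p, y, o, o)
  "zyyydodypy" → prefix "z" already present; 9 new (y, y, y, d, o, d, y, p, y)
  "zdzdpozpod" → prefix "zdz" already present; 7 new (d, p, o, z, p, o, d)
  "ydydyyozzyd" → prefix "y" already present; 10 new (d, y, d, y, y, o, z, z, y, d)
  "yzyypypo" → prefix "yz" already present; 6 new (y, y, p, y, p, o)
  "pyzy" → prefix "py" already present; 2 new (z, y)
  "oppd" → prefix "o" already present; 3 new (p, p, d)
  "zzdo" → prefix "z" already present; 3 new (z, d, o)
  "dpyopdz" → 7 new (d, p, y, o, p, d, z)
  "dypd" → prefix "d" already present; 3 new (y, p, d)
Total nodes = 8 + 8 + 8 + 4 + 5 + 9 + 8 + 9 + 7 + 10 + 6 + 2 + 3 + 3 + 7 + 3 = 100

100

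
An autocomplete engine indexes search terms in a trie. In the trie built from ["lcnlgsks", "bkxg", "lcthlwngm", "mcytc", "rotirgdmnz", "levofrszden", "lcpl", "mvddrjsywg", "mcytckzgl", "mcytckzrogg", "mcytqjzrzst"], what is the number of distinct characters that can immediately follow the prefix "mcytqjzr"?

1

Follow the path "mcytqjzr" to its node, then look at its outgoing edges.
Distinct next characters after "mcytqjzr": z.
That node has 1 child edge.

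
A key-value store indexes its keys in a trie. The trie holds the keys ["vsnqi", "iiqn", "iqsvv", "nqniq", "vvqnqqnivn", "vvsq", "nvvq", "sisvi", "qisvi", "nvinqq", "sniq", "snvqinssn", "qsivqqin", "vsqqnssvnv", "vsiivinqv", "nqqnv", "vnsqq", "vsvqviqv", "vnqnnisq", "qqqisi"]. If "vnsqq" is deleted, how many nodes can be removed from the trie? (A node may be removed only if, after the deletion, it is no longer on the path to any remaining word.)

Walk "vnsqq" from the leaf back toward the root, removing each node that no remaining word uses.
The suffix "sqq" (3 nodes) is used only by "vnsqq"; the node for "vn" still has the child "q", so pruning stops there.
Nodes removed: 3

3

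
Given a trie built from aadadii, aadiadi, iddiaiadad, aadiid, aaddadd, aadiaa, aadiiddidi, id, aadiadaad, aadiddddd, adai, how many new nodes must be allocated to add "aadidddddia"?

2

The longest prefix of "aadidddddia" already in the trie is "aadiddddd" (length 9).
Each of the 2 remaining characters creates one node.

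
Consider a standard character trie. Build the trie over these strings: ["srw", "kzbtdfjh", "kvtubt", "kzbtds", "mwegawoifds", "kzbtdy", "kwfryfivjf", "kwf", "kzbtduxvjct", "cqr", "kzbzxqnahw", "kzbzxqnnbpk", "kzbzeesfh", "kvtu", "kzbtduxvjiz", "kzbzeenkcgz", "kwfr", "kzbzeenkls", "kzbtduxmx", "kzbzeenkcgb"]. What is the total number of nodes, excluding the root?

75

Trace insertions, counting only characters that open a new branch:
  "srw" → 3 new (s, r, w)
  "kzbtdfjh" → 8 new (k, z, b, t, d, f, j, h)
  "kvtubt" → prefix "k" already present; 5 new (v, t, u, b, t)
  "kzbtds" → prefix "kzbtd" already present; 1 new (s)
  "mwegawoifds" → 11 new (m, w, e, g, a, w, o, i, f, d, s)
  "kzbtdy" → prefix "kzbtd" already present; 1 new (y)
  "kwfryfivjf" → prefix "k" already present; 9 new (w, f, r, y, f, i, v, j, f)
  "kwf" → prefix "kwf" already present; 0 new (none)
  "kzbtduxvjct" → prefix "kzbtd" already present; 6 new (u, x, v, j, c, t)
  "cqr" → 3 new (c, q, r)
  "kzbzxqnahw" → prefix "kzb" already present; 7 new (z, x, q, n, a, h, w)
  "kzbzxqnnbpk" → prefix "kzbzxqn" already present; 4 new (n, b, p, k)
  "kzbzeesfh" → prefix "kzbz" already present; 5 new (e, e, s, f, h)
  "kvtu" → prefix "kvtu" already present; 0 new (none)
  "kzbtduxvjiz" → prefix "kzbtduxvj" already present; 2 new (i, z)
  "kzbzeenkcgz" → prefix "kzbzee" already present; 5 new (n, k, c, g, z)
  "kwfr" → prefix "kwfr" already present; 0 new (none)
  "kzbzeenkls" → prefix "kzbzeenk" already present; 2 new (l, s)
  "kzbtduxmx" → prefix "kzbtdux" already present; 2 new (m, x)
  "kzbzeenkcgb" → prefix "kzbzeenkcg" already present; 1 new (b)
Total nodes = 3 + 8 + 5 + 1 + 11 + 1 + 9 + 0 + 6 + 3 + 7 + 4 + 5 + 0 + 2 + 5 + 0 + 2 + 2 + 1 = 75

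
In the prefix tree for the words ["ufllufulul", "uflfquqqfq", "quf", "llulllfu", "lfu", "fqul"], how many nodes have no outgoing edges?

Leaves are exactly the stored words that no other stored word extends.
Those words: "fqul", "lfu", "llulllfu", "quf", "uflfquqqfq", "ufllufulul"
Leaf count: 6

6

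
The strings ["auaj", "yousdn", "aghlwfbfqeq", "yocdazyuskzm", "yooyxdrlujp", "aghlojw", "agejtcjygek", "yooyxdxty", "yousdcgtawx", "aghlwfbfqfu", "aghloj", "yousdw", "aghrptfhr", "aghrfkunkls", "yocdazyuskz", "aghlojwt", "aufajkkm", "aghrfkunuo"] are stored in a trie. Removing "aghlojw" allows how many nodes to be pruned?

0

A node on "aghlojw"'s path can go only if nothing else ends at it or branches off below it.
Every node on "aghlojw" is still needed (e.g. by "aghlojwt"), so nothing is freed.
Nodes removed: 0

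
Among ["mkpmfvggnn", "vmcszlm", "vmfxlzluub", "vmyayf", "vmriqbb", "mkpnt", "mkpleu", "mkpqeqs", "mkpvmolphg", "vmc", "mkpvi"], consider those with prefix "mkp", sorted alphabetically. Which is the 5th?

Filter for "mkp…" and sort: "mkpleu", "mkpmfvggnn", "mkpnt", "mkpqeqs", "mkpvi", "mkpvmolphg"
The 5th is mkpvi.

mkpvi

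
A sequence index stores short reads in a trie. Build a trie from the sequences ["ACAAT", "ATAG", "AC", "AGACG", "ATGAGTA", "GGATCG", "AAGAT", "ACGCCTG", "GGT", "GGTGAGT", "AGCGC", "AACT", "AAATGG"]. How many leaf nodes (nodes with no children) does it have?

Leaves are exactly the stored words that no other stored word extends.
Those words: "AAATGG", "AACT", "AAGAT", "ACAAT", "ACGCCTG", "AGACG", "AGCGC", "ATAG", "ATGAGTA", "GGATCG", "GGTGAGT"
Leaf count: 11

11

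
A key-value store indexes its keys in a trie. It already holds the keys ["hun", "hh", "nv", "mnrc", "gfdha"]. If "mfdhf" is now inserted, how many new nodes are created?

4

The longest prefix of "mfdhf" already in the trie is "m" (length 1).
Each of the 4 remaining characters creates one node.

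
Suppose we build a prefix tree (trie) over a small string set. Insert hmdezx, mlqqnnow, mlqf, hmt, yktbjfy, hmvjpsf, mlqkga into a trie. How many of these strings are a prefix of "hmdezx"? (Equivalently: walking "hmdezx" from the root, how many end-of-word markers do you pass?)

1

Walk "hmdezx" from the root; an end-of-word marker is hit whenever a stored word is a prefix of "hmdezx".
Prefixes of the query that are stored words: "hmdezx"
Count: 1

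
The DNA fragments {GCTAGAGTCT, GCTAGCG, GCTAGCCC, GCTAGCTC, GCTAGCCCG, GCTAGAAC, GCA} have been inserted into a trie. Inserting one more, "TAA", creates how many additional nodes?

No existing word starts with "T", so every character of "TAA" needs a new node.
3 − 0 = 3 new nodes.

3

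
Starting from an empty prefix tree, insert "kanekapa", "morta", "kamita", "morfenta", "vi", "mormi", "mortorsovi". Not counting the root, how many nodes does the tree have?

32

Trie structure (* marks end of a word):
(root)
├─ k
│  └─ a
│     ├─ m
│     │  └─ i
│     │     └─ t
│     │        └─ a *
│     └─ n
│        └─ e
│           └─ k
│              └─ a
│                 └─ p
│                    └─ a *
├─ m
│  └─ o
│     └─ r
│        ├─ f
│        │  └─ e
│        │     └─ n
│        │        └─ t
│        │           └─ a *
│        ├─ m
│        │  └─ i *
│        └─ t
│           ├─ a *
│           └─ o
│              └─ r
│                 └─ s
│                    └─ o
│                       └─ v
│                          └─ i *
└─ v
   └─ i *
Counting every labelled node above: 32.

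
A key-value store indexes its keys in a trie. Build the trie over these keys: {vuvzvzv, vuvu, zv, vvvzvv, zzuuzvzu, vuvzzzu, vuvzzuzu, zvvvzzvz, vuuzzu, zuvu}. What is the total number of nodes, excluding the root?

41

Trace insertions, counting only characters that open a new branch:
  "vuvzvzv" → 7 new (v, u, v, z, v, z, v)
  "vuvu" → prefix "vuv" already present; 1 new (u)
  "zv" → 2 new (z, v)
  "vvvzvv" → prefix "v" already present; 5 new (v, v, z, v, v)
  "zzuuzvzu" → prefix "z" already present; 7 new (z, u, u, z, v, z, u)
  "vuvzzzu" → prefix "vuvz" already present; 3 new (z, z, u)
  "vuvzzuzu" → prefix "vuvzz" already present; 3 new (u, z, u)
  "zvvvzzvz" → prefix "zv" already present; 6 new (v, v, z, z, v, z)
  "vuuzzu" → prefix "vu" already present; 4 new (u, z, z, u)
  "zuvu" → prefix "z" already present; 3 new (u, v, u)
Total nodes = 7 + 1 + 2 + 5 + 7 + 3 + 3 + 6 + 4 + 3 = 41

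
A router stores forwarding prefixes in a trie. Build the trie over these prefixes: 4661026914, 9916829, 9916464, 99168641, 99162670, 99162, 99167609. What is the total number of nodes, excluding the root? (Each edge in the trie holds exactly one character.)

31

Trie structure (* marks end of a word):
(root)
├─ 4
│  └─ 6
│     └─ 6
│        └─ 1
│           └─ 0
│              └─ 2
│                 └─ 6
│                    └─ 9
│                       └─ 1
│                          └─ 4 *
└─ 9
   └─ 9
      └─ 1
         └─ 6
            ├─ 2 *
            │  └─ 6
            │     └─ 7
            │        └─ 0 *
            ├─ 4
            │  └─ 6
            │     └─ 4 *
            ├─ 7
            │  └─ 6
            │     └─ 0
            │        └─ 9 *
            └─ 8
               ├─ 2
               │  └─ 9 *
               └─ 6
                  └─ 4
                     └─ 1 *
Counting every labelled node above: 31.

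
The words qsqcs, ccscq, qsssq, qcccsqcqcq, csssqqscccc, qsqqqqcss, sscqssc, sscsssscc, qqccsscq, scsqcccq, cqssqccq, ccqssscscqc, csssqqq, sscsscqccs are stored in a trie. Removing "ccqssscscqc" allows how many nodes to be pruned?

9

Walk "ccqssscscqc" from the leaf back toward the root, removing each node that no remaining word uses.
The suffix "qssscscqc" (9 nodes) is used only by "ccqssscscqc"; the node for "cc" still has the child "s", so pruning stops there.
Nodes removed: 9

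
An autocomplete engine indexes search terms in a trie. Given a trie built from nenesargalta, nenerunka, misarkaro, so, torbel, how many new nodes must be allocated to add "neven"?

3

"ne" is already a path in the trie; the remaining "ven" must be added.
New nodes needed: |"neven"| − 2 = 5 − 2 = 3.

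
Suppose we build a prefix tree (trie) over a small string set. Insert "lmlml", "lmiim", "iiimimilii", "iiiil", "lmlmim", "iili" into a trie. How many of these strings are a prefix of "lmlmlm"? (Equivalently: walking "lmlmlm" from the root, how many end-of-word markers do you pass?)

1

Walk "lmlmlm" from the root; an end-of-word marker is hit whenever a stored word is a prefix of "lmlmlm".
Prefixes of the query that are stored words: "lmlml"
Count: 1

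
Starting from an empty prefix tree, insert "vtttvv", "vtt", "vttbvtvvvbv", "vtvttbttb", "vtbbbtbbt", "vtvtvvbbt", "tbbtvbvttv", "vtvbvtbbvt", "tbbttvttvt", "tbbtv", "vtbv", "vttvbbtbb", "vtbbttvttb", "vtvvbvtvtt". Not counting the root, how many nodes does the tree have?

76

For each word, the new-node count is its length minus the longest prefix already in the trie:
  "vtttvv" → 6 new (v, t, t, t, v, v)
  "vtt" → prefix "vtt" already present; 0 new (none)
  "vttbvtvvvbv" → prefix "vtt" already present; 8 new (b, v, t, v, v, v, b, v)
  "vtvttbttb" → prefix "vt" already present; 7 new (v, t, t, b, t, t, b)
  "vtbbbtbbt" → prefix "vt" already present; 7 new (b, b, b, t, b, b, t)
  "vtvtvvbbt" → prefix "vtvt" already present; 5 new (v, v, b, b, t)
  "tbbtvbvttv" → 10 new (t, b, b, t, v, b, v, t, t, v)
  "vtvbvtbbvt" → prefix "vtv" already present; 7 new (b, v, t, b, b, v, t)
  "tbbttvttvt" → prefix "tbbt" already present; 6 new (t, v, t, t, v, t)
  "tbbtv" → prefix "tbbtv" already present; 0 new (none)
  "vtbv" → prefix "vtb" already present; 1 new (v)
  "vttvbbtbb" → prefix "vtt" already present; 6 new (v, b, b, t, b, b)
  "vtbbttvttb" → prefix "vtbb" already present; 6 new (t, t, v, t, t, b)
  "vtvvbvtvtt" → prefix "vtv" already present; 7 new (v, b, v, t, v, t, t)
Total nodes = 6 + 0 + 8 + 7 + 7 + 5 + 10 + 7 + 6 + 0 + 1 + 6 + 6 + 7 = 76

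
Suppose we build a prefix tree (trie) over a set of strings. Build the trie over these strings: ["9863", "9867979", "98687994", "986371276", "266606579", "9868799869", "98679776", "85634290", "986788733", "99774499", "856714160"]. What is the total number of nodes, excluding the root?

Count nodes per top-level branch (shared prefixes stored once):
  '2'-branch (266606579): 9 nodes
  '8'-branch (85634290, 856714160): 14 nodes
  '9'-branch (9863, 986371276, 986788733, 98679776, 9867979, 98687994, 9868799869, 99774499): 35 nodes
Sum: 58

58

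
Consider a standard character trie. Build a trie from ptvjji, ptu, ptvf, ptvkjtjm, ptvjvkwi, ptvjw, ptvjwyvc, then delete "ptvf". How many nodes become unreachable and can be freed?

Walk "ptvf" from the leaf back toward the root, removing each node that no remaining word uses.
The suffix "f" (1 node) is used only by "ptvf"; the node for "ptv" still has the child "j", so pruning stops there.
Nodes removed: 1

1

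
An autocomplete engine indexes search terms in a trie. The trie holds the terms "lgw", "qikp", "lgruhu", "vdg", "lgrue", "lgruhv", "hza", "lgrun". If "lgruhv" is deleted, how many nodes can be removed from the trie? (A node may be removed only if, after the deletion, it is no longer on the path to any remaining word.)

1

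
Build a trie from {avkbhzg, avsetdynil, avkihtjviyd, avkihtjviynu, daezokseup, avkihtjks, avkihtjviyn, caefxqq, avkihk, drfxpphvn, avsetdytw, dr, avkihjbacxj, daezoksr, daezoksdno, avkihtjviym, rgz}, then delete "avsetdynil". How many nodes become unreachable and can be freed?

3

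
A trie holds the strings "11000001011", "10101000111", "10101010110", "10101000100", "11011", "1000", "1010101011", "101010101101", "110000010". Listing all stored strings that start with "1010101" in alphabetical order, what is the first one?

Words with prefix "1010101", in lexicographic order: "1010101011", "10101010110", "101010101101"
The 1st is 1010101011.

1010101011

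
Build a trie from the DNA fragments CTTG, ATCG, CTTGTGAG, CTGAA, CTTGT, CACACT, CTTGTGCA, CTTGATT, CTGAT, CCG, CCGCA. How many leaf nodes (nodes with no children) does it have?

A leaf is a node with no children — equivalently, the end of a word that is not a proper prefix of any other stored word.
Those words: "ATCG", "CACACT", "CCGCA", "CTGAA", "CTGAT", "CTTGATT", "CTTGTGAG", "CTTGTGCA"
Leaf count: 8

8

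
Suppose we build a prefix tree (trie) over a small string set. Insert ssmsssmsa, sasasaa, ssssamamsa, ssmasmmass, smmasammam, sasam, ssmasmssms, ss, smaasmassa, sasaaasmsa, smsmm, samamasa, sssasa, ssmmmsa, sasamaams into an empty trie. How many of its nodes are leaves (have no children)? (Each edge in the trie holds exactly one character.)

13

Leaves are exactly the stored words that no other stored word extends.
Those words: "samamasa", "sasaaasmsa", "sasamaams", "sasasaa", "smaasmassa", "smmasammam", "smsmm", "ssmasmmass", "ssmasmssms", "ssmmmsa", "ssmsssmsa", "sssasa", "ssssamamsa"
Leaf count: 13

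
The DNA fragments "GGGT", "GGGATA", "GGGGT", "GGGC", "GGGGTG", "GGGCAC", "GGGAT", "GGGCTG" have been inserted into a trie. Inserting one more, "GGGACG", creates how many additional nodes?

2

The longest prefix of "GGGACG" already in the trie is "GGGA" (length 4).
So 6 − 4 = 2 new nodes.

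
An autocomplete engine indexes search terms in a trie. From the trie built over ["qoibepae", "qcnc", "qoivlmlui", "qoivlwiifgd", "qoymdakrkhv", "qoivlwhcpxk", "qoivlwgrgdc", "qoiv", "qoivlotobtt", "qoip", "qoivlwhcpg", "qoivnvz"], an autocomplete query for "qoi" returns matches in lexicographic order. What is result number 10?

qoivnvz

Words with prefix "qoi", in lexicographic order: "qoibepae", "qoip", "qoiv", "qoivlmlui", "qoivlotobtt", "qoivlwgrgdc", "qoivlwhcpg", "qoivlwhcpxk", "qoivlwiifgd", "qoivnvz"
The 10th is qoivnvz.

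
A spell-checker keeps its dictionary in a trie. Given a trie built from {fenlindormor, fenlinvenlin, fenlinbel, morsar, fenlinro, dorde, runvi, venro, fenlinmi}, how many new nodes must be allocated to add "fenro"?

The longest prefix of "fenro" already in the trie is "fen" (length 3).
So 5 − 3 = 2 new nodes.

2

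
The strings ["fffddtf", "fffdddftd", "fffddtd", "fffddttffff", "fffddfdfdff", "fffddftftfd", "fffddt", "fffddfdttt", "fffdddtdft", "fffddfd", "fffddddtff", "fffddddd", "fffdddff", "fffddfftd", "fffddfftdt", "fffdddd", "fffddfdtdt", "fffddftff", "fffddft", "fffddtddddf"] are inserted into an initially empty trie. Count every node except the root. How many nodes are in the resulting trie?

For each word, the new-node count is its length minus the longest prefix already in the trie:
  "fffddtf" → 7 new (f, f, f, d, d, t, f)
  "fffdddftd" → prefix "fffdd" already present; 4 new (d, f, t, d)
  "fffddtd" → prefix "fffddt" already present; 1 new (d)
  "fffddttffff" → prefix "fffddt" already present; 5 new (t, f, f, f, f)
  "fffddfdfdff" → prefix "fffdd" already present; 6 new (f, d, f, d, f, f)
  "fffddftftfd" → prefix "fffddf" already present; 5 new (t, f, t, f, d)
  "fffddt" → prefix "fffddt" already present; 0 new (none)
  "fffddfdttt" → prefix "fffddfd" already present; 3 new (t, t, t)
  "fffdddtdft" → prefix "fffddd" already present; 4 new (t, d, f, t)
  "fffddfd" → prefix "fffddfd" already present; 0 new (none)
  "fffddddtff" → prefix "fffddd" already present; 4 new (d, t, f, f)
  "fffddddd" → prefix "fffdddd" already present; 1 new (d)
  "fffdddff" → prefix "fffdddf" already present; 1 new (f)
  "fffddfftd" → prefix "fffddf" already present; 3 new (f, t, d)
  "fffddfftdt" → prefix "fffddfftd" already present; 1 new (t)
  "fffdddd" → prefix "fffdddd" already present; 0 new (none)
  "fffddfdtdt" → prefix "fffddfdt" already present; 2 new (d, t)
  "fffddftff" → prefix "fffddftf" already present; 1 new (f)
  "fffddft" → prefix "fffddft" already present; 0 new (none)
  "fffddtddddf" → prefix "fffddtd" already present; 4 new (d, d, d, f)
Total nodes = 7 + 4 + 1 + 5 + 6 + 5 + 0 + 3 + 4 + 0 + 4 + 1 + 1 + 3 + 1 + 0 + 2 + 1 + 0 + 4 = 52

52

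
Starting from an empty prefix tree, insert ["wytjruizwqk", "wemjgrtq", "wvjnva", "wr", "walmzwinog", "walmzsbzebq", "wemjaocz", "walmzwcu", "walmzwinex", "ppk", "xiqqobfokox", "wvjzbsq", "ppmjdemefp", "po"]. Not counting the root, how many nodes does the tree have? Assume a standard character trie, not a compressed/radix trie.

74

Trace insertions, counting only characters that open a new branch:
  "wytjruizwqk" → 11 new (w, y, t, j, r, u, i, z, w, q, k)
  "wemjgrtq" → prefix "w" already present; 7 new (e, m, j, g, r, t, q)
  "wvjnva" → prefix "w" already present; 5 new (v, j, n, v, a)
  "wr" → prefix "w" already present; 1 new (r)
  "walmzwinog" → prefix "w" already present; 9 new (a, l, m, z, w, i, n, o, g)
  "walmzsbzebq" → prefix "walmz" already present; 6 new (s, b, z, e, b, q)
  "wemjaocz" → prefix "wemj" already present; 4 new (a, o, c, z)
  "walmzwcu" → prefix "walmzw" already present; 2 new (c, u)
  "walmzwinex" → prefix "walmzwin" already present; 2 new (e, x)
  "ppk" → 3 new (p, p, k)
  "xiqqobfokox" → 11 new (x, i, q, q, o, b, f, o, k, o, x)
  "wvjzbsq" → prefix "wvj" already present; 4 new (z, b, s, q)
  "ppmjdemefp" → prefix "pp" already present; 8 new (m, j, d, e, m, e, f, p)
  "po" → prefix "p" already present; 1 new (o)
Total nodes = 11 + 7 + 5 + 1 + 9 + 6 + 4 + 2 + 2 + 3 + 11 + 4 + 8 + 1 = 74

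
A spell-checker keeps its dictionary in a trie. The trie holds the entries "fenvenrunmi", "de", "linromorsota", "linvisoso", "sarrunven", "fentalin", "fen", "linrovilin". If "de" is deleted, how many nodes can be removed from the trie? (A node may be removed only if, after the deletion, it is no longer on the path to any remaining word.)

After clearing the end-marker at "de", prune upward until reaching a node still needed by another word.
No other word shares any prefix with "de", so all 2 of its nodes go.
Nodes removed: 2

2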